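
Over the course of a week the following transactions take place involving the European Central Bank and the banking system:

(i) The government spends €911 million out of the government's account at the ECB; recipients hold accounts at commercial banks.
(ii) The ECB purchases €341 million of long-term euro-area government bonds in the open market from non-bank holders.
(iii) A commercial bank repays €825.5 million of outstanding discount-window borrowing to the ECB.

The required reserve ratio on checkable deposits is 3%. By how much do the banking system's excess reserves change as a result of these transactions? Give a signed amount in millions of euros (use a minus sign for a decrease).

+€388.94 million

Government spending €911 million: reserves +€911M, deposits +€911M.
Asset purchase (from non-banks) €341 million: reserves +€341M, deposits +€341M.
Discount-window repayment €825.5 million: reserves −€825.5M, deposits 0.
Totals: Δreserves = +€426.5M, Δdeposits = +€1252M.
Δrequired reserves = 3% × +€1252M = +€37.56M.
Δexcess reserves = Δreserves − Δrequired = +€426.5M − (+€37.56M) = +€388.94 million.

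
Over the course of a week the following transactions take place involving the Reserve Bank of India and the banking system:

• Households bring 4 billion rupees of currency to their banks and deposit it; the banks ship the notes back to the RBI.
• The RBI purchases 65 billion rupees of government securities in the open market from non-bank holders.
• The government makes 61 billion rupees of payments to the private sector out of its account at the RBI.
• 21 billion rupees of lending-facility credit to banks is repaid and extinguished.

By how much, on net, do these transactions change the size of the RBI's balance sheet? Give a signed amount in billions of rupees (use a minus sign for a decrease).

RBI balance sheet:
  Assets:      Securities +65B, Loans to banks −21B
  Liabilities: Bank reserves +109B, Currency in circulation −4B, Government deposits −61B
Commercial banking system:
  Assets:      Reserves at CB +109B
  Liabilities: Checkable deposits +130B, Borrowings from CB −21B
Change in total RBI assets = +44 billion.

+44 billion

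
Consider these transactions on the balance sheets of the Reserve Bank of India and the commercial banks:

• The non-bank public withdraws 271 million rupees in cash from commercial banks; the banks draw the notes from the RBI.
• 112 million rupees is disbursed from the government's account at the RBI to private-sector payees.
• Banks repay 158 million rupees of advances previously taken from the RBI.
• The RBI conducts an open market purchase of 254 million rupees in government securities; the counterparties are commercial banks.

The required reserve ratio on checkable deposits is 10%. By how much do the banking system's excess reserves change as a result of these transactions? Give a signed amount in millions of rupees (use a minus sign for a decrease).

-47.1 million

Currency withdrawal 271 million rupees: reserves −271M, deposits −271M.
Government spending 112 million rupees: reserves +112M, deposits +112M.
Discount-window repayment 158 million rupees: reserves −158M, deposits 0.
OMO purchase (from banks) 254 million rupees: reserves +254M, deposits 0.
Totals: Δreserves = −63M, Δdeposits = −159M.
Δrequired reserves = 10% × −159M = −15.9M.
Δexcess reserves = Δreserves − Δrequired = −63M − (−15.9M) = -47.1 million.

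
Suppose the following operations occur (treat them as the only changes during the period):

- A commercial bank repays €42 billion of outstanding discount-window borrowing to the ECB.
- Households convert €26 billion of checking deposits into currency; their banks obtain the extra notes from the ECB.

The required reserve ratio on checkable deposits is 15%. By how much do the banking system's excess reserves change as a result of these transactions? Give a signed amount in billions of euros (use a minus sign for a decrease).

Discount-window repayment €42 billion: reserves −€42B, deposits 0.
Currency withdrawal €26 billion: reserves −€26B, deposits −€26B.
Totals: Δreserves = −€68B, Δdeposits = −€26B.
Δrequired reserves = 15% × −€26B = −€3.9B.
Δexcess reserves = Δreserves − Δrequired = −€68B − (−€3.9B) = -€64.1 billion.

-€64.1 billion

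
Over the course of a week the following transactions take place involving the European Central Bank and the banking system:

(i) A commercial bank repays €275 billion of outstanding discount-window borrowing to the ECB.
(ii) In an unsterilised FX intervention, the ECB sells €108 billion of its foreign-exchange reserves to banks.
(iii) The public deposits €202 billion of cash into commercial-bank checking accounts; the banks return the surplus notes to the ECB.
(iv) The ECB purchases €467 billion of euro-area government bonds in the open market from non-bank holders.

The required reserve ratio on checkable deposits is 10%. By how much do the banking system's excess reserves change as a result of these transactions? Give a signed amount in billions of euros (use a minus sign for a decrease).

Discount-window repayment €275 billion: reserves −€275B, deposits 0.
FX sale €108 billion: reserves −€108B, deposits 0.
Currency deposit €202 billion: reserves +€202B, deposits +€202B.
Asset purchase (from non-banks) €467 billion: reserves +€467B, deposits +€467B.
Totals: Δreserves = +€286B, Δdeposits = +€669B.
Δrequired reserves = 10% × +€669B = +€66.9B.
Δexcess reserves = Δreserves − Δrequired = +€286B − (+€66.9B) = +€219.1 billion.

+€219.1 billion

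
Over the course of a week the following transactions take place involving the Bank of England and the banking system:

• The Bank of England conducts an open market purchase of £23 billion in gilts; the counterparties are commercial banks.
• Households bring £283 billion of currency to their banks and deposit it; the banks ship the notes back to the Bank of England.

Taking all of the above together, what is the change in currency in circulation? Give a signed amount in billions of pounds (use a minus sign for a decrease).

-£283 billion

Bank of England balance sheet:
  Assets:      Securities +£23B
  Liabilities: Bank reserves +£306B, Currency in circulation −£283B
So the change in currency in circulation is -£283 billion.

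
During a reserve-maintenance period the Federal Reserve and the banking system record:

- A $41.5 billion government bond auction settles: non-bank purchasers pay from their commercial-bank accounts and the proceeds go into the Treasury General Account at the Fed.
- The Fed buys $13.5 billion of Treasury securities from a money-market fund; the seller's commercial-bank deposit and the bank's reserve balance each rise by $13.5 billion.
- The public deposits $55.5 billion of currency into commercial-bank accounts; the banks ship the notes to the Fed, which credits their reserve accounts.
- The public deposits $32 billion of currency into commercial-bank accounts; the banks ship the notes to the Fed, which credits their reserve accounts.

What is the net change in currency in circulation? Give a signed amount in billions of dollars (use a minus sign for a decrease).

Fed balance sheet:
  Assets:      Securities +$13.5B
  Liabilities: Bank reserves +$59.5B, Currency in circulation −$87.5B, Government deposits +$41.5B
Commercial banking system:
  Assets:      Reserves at CB +$59.5B
  Liabilities: Checkable deposits +$59.5B
So the change in currency in circulation is -$87.5 billion.

-$87.5 billion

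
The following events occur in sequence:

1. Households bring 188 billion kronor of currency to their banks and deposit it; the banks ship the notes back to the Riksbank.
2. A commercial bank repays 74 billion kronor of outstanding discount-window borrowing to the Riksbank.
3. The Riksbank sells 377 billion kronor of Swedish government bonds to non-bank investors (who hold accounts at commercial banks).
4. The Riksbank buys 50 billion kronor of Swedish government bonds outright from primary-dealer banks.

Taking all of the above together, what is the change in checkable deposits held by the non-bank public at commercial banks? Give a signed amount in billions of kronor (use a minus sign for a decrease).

-189 billion

Currency deposit 188 billion kronor: non-bank counterparties' bank balances rise → +188B.
Discount-window repayment 74 billion kronor: the counterparty is a bank, so public deposits are unchanged → 0.
Asset sale (to non-banks) 377 billion kronor: non-bank counterparties' bank balances fall → −377B.
OMO purchase (from banks) 50 billion kronor: the counterparty is a bank, so public deposits are unchanged → 0.
Net: 188 + 0 − 377 + 0 = -189 billion.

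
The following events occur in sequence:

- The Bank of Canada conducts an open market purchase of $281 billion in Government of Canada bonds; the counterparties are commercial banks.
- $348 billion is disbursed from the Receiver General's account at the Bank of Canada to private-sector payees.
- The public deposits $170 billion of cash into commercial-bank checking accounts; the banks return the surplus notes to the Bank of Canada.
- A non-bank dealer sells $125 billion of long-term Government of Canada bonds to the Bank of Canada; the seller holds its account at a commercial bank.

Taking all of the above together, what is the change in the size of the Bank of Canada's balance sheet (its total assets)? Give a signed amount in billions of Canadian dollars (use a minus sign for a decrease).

OMO purchase (from banks) $281 billion: a Bank of Canada asset is acquired → +$281B.
Government spending $348 billion: only the composition of liabilities changes → 0.
Currency deposit $170 billion: only the composition of liabilities changes → 0.
Asset purchase (from non-banks) $125 billion: a Bank of Canada asset is acquired → +$125B.
Net: 281 + 0 + 0 + 125 = +$406 billion.

+$406 billion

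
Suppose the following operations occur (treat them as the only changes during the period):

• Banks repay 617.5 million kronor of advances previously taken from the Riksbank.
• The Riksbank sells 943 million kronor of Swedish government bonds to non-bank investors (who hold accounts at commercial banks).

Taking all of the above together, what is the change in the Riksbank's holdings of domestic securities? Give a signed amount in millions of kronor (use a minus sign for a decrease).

-943 million

Riksbank balance sheet:
  Assets:      Securities −943M, Loans to banks −617.5M
  Liabilities: Bank reserves −1560.5M
Commercial banking system:
  Assets:      Reserves at CB −1560.5M
  Liabilities: Checkable deposits −943M, Borrowings from CB −617.5M
So the change in the Riksbank's holdings of domestic securities is -943 million.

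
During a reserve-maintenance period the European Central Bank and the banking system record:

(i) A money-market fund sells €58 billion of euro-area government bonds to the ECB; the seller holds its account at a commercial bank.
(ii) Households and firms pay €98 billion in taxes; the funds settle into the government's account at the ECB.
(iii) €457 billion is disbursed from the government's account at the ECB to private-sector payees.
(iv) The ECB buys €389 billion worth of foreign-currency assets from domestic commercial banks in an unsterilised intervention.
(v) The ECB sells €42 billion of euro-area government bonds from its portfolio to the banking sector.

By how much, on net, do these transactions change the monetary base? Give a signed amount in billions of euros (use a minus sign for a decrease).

+€764 billion

ECB balance sheet:
  Assets:      Securities +€16B, Foreign assets +€389B
  Liabilities: Bank reserves +€764B, Government deposits −€359B
Commercial banking system:
  Assets:      Reserves at CB +€764B, Securities +€42B, Foreign assets −€389B
  Liabilities: Checkable deposits +€417B
Monetary base = currency + reserves: 0 + (+€764B) = +€764 billion.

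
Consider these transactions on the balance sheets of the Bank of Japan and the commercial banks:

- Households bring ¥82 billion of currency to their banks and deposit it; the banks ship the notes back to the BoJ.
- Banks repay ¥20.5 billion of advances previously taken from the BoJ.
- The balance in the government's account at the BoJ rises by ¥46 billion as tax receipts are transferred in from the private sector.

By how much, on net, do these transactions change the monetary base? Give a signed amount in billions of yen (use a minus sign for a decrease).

-¥66.5 billion

Currency deposit ¥82 billion: just a shift between currency and reserves — both are base money → 0.
Discount-window repayment ¥20.5 billion: BoJ balance sheet contracts → −¥20.5B.
Government account inflow ¥46 billion: reserves shift to a non-base liability → −¥46B.
Net: 0 − 20.5 − 46 = -¥66.5 billion.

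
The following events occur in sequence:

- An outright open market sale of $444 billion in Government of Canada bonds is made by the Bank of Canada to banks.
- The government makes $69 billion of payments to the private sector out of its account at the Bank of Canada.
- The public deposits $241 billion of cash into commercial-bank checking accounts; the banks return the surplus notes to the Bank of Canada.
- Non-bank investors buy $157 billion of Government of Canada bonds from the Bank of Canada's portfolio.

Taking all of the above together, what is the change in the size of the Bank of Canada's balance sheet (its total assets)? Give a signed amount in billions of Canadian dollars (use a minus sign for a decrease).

-$601 billion

Bank of Canada balance sheet:
  Assets:      Securities −$601B
  Liabilities: Bank reserves −$291B, Currency in circulation −$241B, Government deposits −$69B
Commercial banking system:
  Assets:      Reserves at CB −$291B, Securities +$444B
  Liabilities: Checkable deposits +$153B
Change in total Bank of Canada assets = -$601 billion.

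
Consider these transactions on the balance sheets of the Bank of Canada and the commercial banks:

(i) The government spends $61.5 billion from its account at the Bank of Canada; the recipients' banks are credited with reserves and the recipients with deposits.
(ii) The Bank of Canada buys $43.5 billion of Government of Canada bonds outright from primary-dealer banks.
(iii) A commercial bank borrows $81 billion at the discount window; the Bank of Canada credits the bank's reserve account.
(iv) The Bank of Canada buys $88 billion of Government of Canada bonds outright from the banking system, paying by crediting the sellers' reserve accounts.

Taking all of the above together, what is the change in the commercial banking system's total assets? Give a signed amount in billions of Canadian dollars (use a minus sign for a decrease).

+$142.5 billion

Government spending $61.5 billion: bank balance sheets expand → +$61.5B.
OMO purchase (from banks) $43.5 billion: just an asset swap on bank balance sheets → 0.
Discount-window loan $81 billion: bank balance sheets expand → +$81B.
OMO purchase (from banks) $88 billion: just an asset swap on bank balance sheets → 0.
Net: 61.5 + 0 + 81 + 0 = +$142.5 billion.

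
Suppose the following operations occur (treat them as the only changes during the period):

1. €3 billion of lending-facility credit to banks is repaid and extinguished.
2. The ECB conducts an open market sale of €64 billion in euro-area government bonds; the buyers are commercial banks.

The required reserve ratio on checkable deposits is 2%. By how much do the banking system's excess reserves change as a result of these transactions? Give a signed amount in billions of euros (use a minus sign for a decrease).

-€67 billion

Discount-window repayment €3 billion: reserves −€3B, deposits 0.
OMO sale (to banks) €64 billion: reserves −€64B, deposits 0.
Totals: Δreserves = −€67B, Δdeposits = 0.
Δrequired reserves = 2% × 0 = 0.
Δexcess reserves = Δreserves − Δrequired = −€67B − (0) = -€67 billion.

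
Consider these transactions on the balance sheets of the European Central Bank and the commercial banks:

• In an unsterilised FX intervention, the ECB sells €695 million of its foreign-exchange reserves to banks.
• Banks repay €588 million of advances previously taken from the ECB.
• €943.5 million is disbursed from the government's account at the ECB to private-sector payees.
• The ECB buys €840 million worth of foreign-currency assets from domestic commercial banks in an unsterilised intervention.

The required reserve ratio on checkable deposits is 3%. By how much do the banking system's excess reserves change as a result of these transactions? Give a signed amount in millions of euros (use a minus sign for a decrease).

+€472.195 million

FX sale €695 million: reserves −€695M, deposits 0.
Discount-window repayment €588 million: reserves −€588M, deposits 0.
Government spending €943.5 million: reserves +€943.5M, deposits +€943.5M.
FX purchase €840 million: reserves +€840M, deposits 0.
Totals: Δreserves = +€500.5M, Δdeposits = +€943.5M.
Δrequired reserves = 3% × +€943.5M = +€28.305M.
Δexcess reserves = Δreserves − Δrequired = +€500.5M − (+€28.305M) = +€472.195 million.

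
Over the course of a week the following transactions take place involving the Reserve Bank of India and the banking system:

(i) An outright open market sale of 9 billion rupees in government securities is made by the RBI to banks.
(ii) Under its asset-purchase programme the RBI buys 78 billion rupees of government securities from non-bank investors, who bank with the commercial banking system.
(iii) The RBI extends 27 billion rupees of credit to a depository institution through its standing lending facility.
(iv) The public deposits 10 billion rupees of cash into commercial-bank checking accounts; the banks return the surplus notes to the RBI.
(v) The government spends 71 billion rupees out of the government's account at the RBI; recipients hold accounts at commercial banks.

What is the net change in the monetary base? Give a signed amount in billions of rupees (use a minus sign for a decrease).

RBI balance sheet:
  Assets:      Securities +69B, Loans to banks +27B
  Liabilities: Bank reserves +177B, Currency in circulation −10B, Government deposits −71B
Monetary base = currency + reserves: −10B + (+177B) = +167 billion.

+167 billion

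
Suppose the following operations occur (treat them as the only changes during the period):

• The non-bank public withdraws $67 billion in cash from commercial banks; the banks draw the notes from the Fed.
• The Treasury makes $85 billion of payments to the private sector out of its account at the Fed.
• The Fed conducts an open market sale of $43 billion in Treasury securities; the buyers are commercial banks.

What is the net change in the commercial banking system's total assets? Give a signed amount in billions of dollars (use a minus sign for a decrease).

Fed balance sheet:
  Assets:      Securities −$43B
  Liabilities: Bank reserves −$25B, Currency in circulation +$67B, Government deposits −$85B
Commercial banking system:
  Assets:      Reserves at CB −$25B, Securities +$43B
  Liabilities: Checkable deposits +$18B
Change in total bank assets = +$18 billion.

+$18 billion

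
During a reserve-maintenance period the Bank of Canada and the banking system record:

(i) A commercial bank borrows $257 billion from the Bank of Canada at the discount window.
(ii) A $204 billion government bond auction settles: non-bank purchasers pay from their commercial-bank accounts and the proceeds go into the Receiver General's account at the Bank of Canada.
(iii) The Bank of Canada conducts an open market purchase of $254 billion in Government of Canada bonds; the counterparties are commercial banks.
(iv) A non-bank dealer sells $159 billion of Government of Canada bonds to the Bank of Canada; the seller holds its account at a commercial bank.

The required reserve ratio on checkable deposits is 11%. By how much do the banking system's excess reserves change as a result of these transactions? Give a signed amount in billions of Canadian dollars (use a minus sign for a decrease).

Discount-window loan $257 billion: reserves +$257B, deposits 0.
Government account inflow $204 billion: reserves −$204B, deposits −$204B.
OMO purchase (from banks) $254 billion: reserves +$254B, deposits 0.
Asset purchase (from non-banks) $159 billion: reserves +$159B, deposits +$159B.
Totals: Δreserves = +$466B, Δdeposits = −$45B.
Δrequired reserves = 11% × −$45B = −$4.95B.
Δexcess reserves = Δreserves − Δrequired = +$466B − (−$4.95B) = +$470.95 billion.

+$470.95 billion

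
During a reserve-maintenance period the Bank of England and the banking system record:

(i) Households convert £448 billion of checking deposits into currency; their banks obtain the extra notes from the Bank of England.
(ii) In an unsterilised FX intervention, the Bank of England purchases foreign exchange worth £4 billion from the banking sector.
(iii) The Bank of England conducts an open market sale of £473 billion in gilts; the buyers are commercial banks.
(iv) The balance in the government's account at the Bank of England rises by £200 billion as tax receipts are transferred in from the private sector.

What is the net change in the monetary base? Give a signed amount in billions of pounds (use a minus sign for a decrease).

Bank of England balance sheet:
  Assets:      Securities −£473B, Foreign assets +£4B
  Liabilities: Bank reserves −£1117B, Currency in circulation +£448B, Government deposits +£200B
Monetary base = currency + reserves: +£448B + (−£1117B) = -£669 billion.

-£669 billion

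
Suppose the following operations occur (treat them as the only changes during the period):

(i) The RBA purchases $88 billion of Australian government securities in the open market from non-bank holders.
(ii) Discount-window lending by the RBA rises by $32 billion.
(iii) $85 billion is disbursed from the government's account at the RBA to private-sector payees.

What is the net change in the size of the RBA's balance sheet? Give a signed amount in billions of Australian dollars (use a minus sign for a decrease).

+$120 billion

Asset purchase (from non-banks) $88 billion: an RBA asset is acquired → +$88B.
Discount-window loan $32 billion: an RBA asset is acquired → +$32B.
Government spending $85 billion: only the composition of liabilities changes → 0.
Net: 88 + 32 + 0 = +$120 billion.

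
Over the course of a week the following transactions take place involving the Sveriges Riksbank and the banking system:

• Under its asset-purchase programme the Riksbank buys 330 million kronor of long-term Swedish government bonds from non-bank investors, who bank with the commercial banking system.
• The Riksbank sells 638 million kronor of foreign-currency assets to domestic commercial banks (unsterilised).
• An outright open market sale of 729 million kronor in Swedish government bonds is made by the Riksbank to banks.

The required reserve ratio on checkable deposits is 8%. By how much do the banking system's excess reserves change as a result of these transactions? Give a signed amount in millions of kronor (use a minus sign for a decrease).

Asset purchase (from non-banks) 330 million kronor: reserves +330M, deposits +330M.
FX sale 638 million kronor: reserves −638M, deposits 0.
OMO sale (to banks) 729 million kronor: reserves −729M, deposits 0.
Totals: Δreserves = −1037M, Δdeposits = +330M.
Δrequired reserves = 8% × +330M = +26.4M.
Δexcess reserves = Δreserves − Δrequired = −1037M − (+26.4M) = -1063.4 million.

-1063.4 million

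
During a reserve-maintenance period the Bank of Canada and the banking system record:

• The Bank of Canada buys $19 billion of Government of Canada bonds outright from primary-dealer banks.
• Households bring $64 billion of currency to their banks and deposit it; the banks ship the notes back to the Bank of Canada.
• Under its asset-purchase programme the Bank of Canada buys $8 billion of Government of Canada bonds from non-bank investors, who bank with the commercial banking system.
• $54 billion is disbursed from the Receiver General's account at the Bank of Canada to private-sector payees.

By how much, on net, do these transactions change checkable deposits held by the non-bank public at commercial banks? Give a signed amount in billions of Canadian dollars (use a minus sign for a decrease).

Bank of Canada balance sheet:
  Assets:      Securities +$27B
  Liabilities: Bank reserves +$145B, Currency in circulation −$64B, Government deposits −$54B
Commercial banking system:
  Assets:      Reserves at CB +$145B, Securities −$19B
  Liabilities: Checkable deposits +$126B
So the change in checkable deposits held by the non-bank public at commercial banks is +$126 billion.

+$126 billion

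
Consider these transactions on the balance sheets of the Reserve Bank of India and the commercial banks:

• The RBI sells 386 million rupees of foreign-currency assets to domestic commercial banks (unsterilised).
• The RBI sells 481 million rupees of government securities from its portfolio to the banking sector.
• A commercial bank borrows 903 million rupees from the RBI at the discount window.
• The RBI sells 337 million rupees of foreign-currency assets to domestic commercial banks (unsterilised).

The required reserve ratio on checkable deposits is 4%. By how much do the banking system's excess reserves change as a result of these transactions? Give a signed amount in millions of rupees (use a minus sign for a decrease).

-301 million

FX sale 386 million rupees: reserves −386M, deposits 0.
OMO sale (to banks) 481 million rupees: reserves −481M, deposits 0.
Discount-window loan 903 million rupees: reserves +903M, deposits 0.
FX sale 337 million rupees: reserves −337M, deposits 0.
Totals: Δreserves = −301M, Δdeposits = 0.
Δrequired reserves = 4% × 0 = 0.
Δexcess reserves = Δreserves − Δrequired = −301M − (0) = -301 million.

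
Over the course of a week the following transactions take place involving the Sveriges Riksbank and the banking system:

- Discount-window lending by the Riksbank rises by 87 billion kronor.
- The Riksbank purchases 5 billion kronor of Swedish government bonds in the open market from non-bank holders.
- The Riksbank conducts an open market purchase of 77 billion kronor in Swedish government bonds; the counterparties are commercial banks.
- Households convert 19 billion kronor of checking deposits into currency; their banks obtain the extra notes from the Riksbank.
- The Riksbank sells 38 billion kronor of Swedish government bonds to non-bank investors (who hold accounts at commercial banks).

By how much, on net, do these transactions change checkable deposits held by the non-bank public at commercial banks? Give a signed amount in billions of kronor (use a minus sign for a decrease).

-52 billion

Riksbank balance sheet:
  Assets:      Securities +44B, Loans to banks +87B
  Liabilities: Bank reserves +112B, Currency in circulation +19B
Commercial banking system:
  Assets:      Reserves at CB +112B, Securities −77B
  Liabilities: Checkable deposits −52B, Borrowings from CB +87B
So the change in checkable deposits held by the non-bank public at commercial banks is -52 billion.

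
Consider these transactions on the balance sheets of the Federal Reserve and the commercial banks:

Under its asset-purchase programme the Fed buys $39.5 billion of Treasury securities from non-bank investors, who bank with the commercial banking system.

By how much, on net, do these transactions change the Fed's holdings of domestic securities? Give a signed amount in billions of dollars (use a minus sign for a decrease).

Fed balance sheet:
  Assets:      Securities +$39.5B
  Liabilities: Bank reserves +$39.5B
So the change in the Fed's holdings of domestic securities is +$39.5 billion.

+$39.5 billion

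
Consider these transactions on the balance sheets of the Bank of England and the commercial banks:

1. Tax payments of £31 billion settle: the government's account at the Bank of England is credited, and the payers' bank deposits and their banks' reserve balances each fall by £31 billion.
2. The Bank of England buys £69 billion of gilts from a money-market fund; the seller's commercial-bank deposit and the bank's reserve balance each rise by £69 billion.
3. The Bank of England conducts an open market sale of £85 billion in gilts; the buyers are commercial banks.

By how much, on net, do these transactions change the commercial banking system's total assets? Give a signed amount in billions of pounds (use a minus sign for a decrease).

Government account inflow £31 billion: bank balance sheets shrink → −£31B.
Asset purchase (from non-banks) £69 billion: bank balance sheets expand → +£69B.
OMO sale (to banks) £85 billion: just an asset swap on bank balance sheets → 0.
Net: −31 + 69 + 0 = +£38 billion.

+£38 billion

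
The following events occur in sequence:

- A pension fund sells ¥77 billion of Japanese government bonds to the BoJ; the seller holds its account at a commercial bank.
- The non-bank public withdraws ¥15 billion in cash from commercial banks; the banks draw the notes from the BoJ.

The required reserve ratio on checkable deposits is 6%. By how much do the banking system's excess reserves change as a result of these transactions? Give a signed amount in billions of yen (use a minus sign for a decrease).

+¥58.28 billion

Asset purchase (from non-banks) ¥77 billion: reserves +¥77B, deposits +¥77B.
Currency withdrawal ¥15 billion: reserves −¥15B, deposits −¥15B.
Totals: Δreserves = +¥62B, Δdeposits = +¥62B.
Δrequired reserves = 6% × +¥62B = +¥3.72B.
Δexcess reserves = Δreserves − Δrequired = +¥62B − (+¥3.72B) = +¥58.28 billion.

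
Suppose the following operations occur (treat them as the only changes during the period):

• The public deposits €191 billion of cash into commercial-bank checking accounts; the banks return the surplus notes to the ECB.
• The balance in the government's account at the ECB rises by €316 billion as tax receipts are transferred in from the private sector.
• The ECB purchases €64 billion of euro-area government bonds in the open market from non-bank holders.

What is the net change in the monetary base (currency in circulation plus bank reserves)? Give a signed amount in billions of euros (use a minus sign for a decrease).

ECB balance sheet:
  Assets:      Securities +€64B
  Liabilities: Bank reserves −€61B, Currency in circulation −€191B, Government deposits +€316B
Commercial banking system:
  Assets:      Reserves at CB −€61B
  Liabilities: Checkable deposits −€61B
Monetary base = currency + reserves: −€191B + (−€61B) = -€252 billion.

-€252 billion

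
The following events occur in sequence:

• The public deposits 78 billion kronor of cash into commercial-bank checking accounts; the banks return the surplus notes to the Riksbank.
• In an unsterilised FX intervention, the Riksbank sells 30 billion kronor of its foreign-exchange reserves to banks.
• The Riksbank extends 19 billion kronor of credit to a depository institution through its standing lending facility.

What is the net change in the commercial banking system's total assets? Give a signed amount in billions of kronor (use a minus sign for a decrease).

Currency deposit 78 billion kronor: bank balance sheets expand → +78B.
FX sale 30 billion kronor: just an asset swap on bank balance sheets → 0.
Discount-window loan 19 billion kronor: bank balance sheets expand → +19B.
Net: 78 + 0 + 19 = +97 billion.

+97 billion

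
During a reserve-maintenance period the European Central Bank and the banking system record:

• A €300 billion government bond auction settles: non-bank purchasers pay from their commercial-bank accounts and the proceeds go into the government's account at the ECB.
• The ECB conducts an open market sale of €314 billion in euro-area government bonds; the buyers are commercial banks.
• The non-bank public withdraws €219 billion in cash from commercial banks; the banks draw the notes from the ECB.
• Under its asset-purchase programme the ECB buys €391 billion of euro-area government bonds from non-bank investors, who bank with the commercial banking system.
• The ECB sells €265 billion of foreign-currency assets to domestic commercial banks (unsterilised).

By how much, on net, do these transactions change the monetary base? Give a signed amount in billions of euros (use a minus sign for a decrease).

Government account inflow €300 billion: reserves shift to a non-base liability → −€300B.
OMO sale (to banks) €314 billion: ECB balance sheet contracts → −€314B.
Currency withdrawal €219 billion: just a shift between currency and reserves — both are base money → 0.
Asset purchase (from non-banks) €391 billion: ECB balance sheet expands → +€391B.
FX sale €265 billion: ECB balance sheet contracts → −€265B.
Net: −300 − 314 + 0 + 391 − 265 = -€488 billion.

-€488 billion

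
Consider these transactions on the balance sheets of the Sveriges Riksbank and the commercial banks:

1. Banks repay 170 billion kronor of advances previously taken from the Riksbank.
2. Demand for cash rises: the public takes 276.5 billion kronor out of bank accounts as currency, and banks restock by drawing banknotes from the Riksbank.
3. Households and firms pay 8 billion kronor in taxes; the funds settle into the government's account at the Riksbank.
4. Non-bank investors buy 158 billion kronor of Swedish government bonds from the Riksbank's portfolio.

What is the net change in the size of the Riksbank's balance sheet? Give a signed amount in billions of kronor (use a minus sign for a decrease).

Discount-window repayment 170 billion kronor: a Riksbank asset is shed → −170B.
Currency withdrawal 276.5 billion kronor: only the composition of liabilities changes → 0.
Government account inflow 8 billion kronor: only the composition of liabilities changes → 0.
Asset sale (to non-banks) 158 billion kronor: a Riksbank asset is shed → −158B.
Net: −170 + 0 + 0 − 158 = -328 billion.

-328 billion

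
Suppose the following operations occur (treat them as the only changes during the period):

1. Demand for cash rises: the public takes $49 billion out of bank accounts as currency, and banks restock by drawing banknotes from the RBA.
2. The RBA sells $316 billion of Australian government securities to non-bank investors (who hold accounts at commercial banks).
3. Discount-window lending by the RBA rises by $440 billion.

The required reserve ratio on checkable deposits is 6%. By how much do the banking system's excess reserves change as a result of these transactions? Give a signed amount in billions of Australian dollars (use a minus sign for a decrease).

+$96.9 billion

Currency withdrawal $49 billion: reserves −$49B, deposits −$49B.
Asset sale (to non-banks) $316 billion: reserves −$316B, deposits −$316B.
Discount-window loan $440 billion: reserves +$440B, deposits 0.
Totals: Δreserves = +$75B, Δdeposits = −$365B.
Δrequired reserves = 6% × −$365B = −$21.9B.
Δexcess reserves = Δreserves − Δrequired = +$75B − (−$21.9B) = +$96.9 billion.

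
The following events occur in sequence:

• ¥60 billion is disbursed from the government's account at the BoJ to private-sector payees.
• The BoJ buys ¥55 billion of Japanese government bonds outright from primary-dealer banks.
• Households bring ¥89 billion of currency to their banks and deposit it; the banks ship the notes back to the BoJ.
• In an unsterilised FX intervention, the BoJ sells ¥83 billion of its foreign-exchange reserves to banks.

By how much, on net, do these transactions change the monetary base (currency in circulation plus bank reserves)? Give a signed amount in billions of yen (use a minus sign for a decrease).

+¥32 billion

BoJ balance sheet:
  Assets:      Securities +¥55B, Foreign assets −¥83B
  Liabilities: Bank reserves +¥121B, Currency in circulation −¥89B, Government deposits −¥60B
Commercial banking system:
  Assets:      Reserves at CB +¥121B, Securities −¥55B, Foreign assets +¥83B
  Liabilities: Checkable deposits +¥149B
Monetary base = currency + reserves: −¥89B + (+¥121B) = +¥32 billion.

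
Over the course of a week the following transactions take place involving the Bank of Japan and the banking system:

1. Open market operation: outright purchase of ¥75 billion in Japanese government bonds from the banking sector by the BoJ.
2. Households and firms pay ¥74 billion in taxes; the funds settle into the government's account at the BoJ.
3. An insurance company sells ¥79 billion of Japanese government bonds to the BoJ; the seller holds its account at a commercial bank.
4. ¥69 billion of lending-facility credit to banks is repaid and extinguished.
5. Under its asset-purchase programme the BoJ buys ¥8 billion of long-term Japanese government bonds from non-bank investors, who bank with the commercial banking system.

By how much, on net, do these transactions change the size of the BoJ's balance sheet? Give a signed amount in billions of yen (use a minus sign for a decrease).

+¥93 billion

OMO purchase (from banks) ¥75 billion: a BoJ asset is acquired → +¥75B.
Government account inflow ¥74 billion: only the composition of liabilities changes → 0.
Asset purchase (from non-banks) ¥79 billion: a BoJ asset is acquired → +¥79B.
Discount-window repayment ¥69 billion: a BoJ asset is shed → −¥69B.
Asset purchase (from non-banks) ¥8 billion: a BoJ asset is acquired → +¥8B.
Net: 75 + 0 + 79 − 69 + 8 = +¥93 billion.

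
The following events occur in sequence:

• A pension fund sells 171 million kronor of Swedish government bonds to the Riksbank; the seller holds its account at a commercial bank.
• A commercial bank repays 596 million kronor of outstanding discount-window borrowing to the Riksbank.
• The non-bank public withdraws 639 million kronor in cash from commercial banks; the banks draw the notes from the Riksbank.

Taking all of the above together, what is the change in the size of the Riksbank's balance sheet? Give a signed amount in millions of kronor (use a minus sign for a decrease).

-425 million

Asset purchase (from non-banks) 171 million kronor: a Riksbank asset is acquired → +171M.
Discount-window repayment 596 million kronor: a Riksbank asset is shed → −596M.
Currency withdrawal 639 million kronor: only the composition of liabilities changes → 0.
Net: 171 − 596 + 0 = -425 million.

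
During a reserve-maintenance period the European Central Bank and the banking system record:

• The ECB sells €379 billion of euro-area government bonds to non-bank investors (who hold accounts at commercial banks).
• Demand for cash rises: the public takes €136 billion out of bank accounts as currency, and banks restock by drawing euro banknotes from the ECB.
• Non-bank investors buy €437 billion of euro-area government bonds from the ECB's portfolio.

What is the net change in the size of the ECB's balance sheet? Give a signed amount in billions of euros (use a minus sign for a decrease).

ECB balance sheet:
  Assets:      Securities −€816B
  Liabilities: Bank reserves −€952B, Currency in circulation +€136B
Change in total ECB assets = -€816 billion.

-€816 billion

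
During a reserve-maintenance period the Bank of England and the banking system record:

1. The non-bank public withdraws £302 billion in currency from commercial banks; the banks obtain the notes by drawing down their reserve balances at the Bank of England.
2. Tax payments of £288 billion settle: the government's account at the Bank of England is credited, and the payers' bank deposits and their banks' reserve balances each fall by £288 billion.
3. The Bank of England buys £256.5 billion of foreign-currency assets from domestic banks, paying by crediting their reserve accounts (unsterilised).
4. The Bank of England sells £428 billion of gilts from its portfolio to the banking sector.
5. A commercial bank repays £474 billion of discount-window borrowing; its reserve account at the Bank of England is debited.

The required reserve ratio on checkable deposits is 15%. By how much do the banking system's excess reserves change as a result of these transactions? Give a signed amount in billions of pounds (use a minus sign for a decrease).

-£1147 billion

Currency withdrawal £302 billion: reserves −£302B, deposits −£302B.
Government account inflow £288 billion: reserves −£288B, deposits −£288B.
FX purchase £256.5 billion: reserves +£256.5B, deposits 0.
OMO sale (to banks) £428 billion: reserves −£428B, deposits 0.
Discount-window repayment £474 billion: reserves −£474B, deposits 0.
Totals: Δreserves = −£1235.5B, Δdeposits = −£590B.
Δrequired reserves = 15% × −£590B = −£88.5B.
Δexcess reserves = Δreserves − Δrequired = −£1235.5B − (−£88.5B) = -£1147 billion.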